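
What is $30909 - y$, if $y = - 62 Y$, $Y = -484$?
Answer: $901$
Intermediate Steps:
$y = 30008$ ($y = \left(-62\right) \left(-484\right) = 30008$)
$30909 - y = 30909 - 30008 = 901$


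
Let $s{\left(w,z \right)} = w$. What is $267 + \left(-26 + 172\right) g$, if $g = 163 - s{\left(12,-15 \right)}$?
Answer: $22313$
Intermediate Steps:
$g = 151$ ($g = 163 - 12 = 151$)
$267 + \left(-26 + 172\right) g = 267 + \left(-26 + 172\right) 151 = 267 + 146 \cdot 151 = 267 + 22046 = 22313$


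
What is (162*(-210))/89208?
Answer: -45/118 ≈ -0.38136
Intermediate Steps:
(162*(-210))/89208 = -34020*1/89208 = -45/118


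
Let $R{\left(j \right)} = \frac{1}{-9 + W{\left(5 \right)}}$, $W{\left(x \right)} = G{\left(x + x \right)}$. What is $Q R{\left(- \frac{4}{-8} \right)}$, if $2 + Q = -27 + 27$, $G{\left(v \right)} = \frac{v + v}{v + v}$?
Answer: $\frac{1}{4} \approx 0.25$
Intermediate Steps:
$G{\left(v \right)} = 1$ ($G{\left(v \right)} = \frac{2 v}{2 v} = 2 v \frac{1}{2 v} = 1$)
$Q = -2$ ($Q = -2 + \left(-27 + 27\right) = -2 + 0 = -2$)
$W{\left(x \right)} = 1$
$R{\left(j \right)} = - \frac{1}{8}$ ($R{\left(j \right)} = \frac{1}{-9 + 1} = \frac{1}{-8} = - \frac{1}{8}$)
$Q R{\left(- \frac{4}{-8} \right)} = \left(-2\right) \left(- \frac{1}{8}\right) = \frac{1}{4}$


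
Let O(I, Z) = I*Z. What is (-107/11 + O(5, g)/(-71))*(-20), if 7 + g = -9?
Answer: 134340/781 ≈ 172.01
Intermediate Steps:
g = -16 (g = -7 - 9 = -16)
(-107/11 + O(5, g)/(-71))*(-20) = (-107/11 + (5*(-16))/(-71))*(-20) = (-107*1/11 - 80*(-1/71))*(-20) = (-107/11 + 80/71)*(-20) = -6717/781*(-20) = 134340/781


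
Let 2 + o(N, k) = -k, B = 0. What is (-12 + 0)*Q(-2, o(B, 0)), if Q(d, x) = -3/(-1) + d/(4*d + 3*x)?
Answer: -264/7 ≈ -37.714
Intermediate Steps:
o(N, k) = -2 - k
Q(d, x) = 3 + d/(3*x + 4*d) (Q(d, x) = -3*(-1) + d/(3*x + 4*d) = 3 + d/(3*x + 4*d))
(-12 + 0)*Q(-2, o(B, 0)) = (-12 + 0)*((9*(-2 - 1*0) + 13*(-2))/(3*(-2 - 1*0) + 4*(-2))) = -12*(9*(-2 + 0) - 26)/(3*(-2 + 0) - 8) = -12*(9*(-2) - 26)/(3*(-2) - 8) = -12*(-18 - 26)/(-6 - 8) = -12*(-44)/(-14) = -(-6)*(-44)/7 = -12*22/7 = -264/7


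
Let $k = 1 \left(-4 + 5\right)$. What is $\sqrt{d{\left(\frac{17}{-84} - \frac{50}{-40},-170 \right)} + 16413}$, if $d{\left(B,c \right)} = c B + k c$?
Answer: $\frac{\sqrt{7084623}}{21} \approx 126.75$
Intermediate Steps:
$k = 1$ ($k = 1 \cdot 1 = 1$)
$d{\left(B,c \right)} = c + B c$ ($d{\left(B,c \right)} = c B + 1 c = B c + c = c + B c$)
$\sqrt{d{\left(\frac{17}{-84} - \frac{50}{-40},-170 \right)} + 16413} = \sqrt{- 170 \left(1 + \left(\frac{17}{-84} - \frac{50}{-40}\right)\right) + 16413} = \sqrt{- 170 \left(1 + \left(17 \left(- \frac{1}{84}\right) - - \frac{5}{4}\right)\right) + 16413} = \sqrt{- 170 \left(1 + \left(- \frac{17}{84} + \frac{5}{4}\right)\right) + 16413} = \sqrt{- 170 \left(1 + \frac{22}{21}\right) + 16413} = \sqrt{\left(-170\right) \frac{43}{21} + 16413} = \sqrt{- \frac{7310}{21} + 16413} = \sqrt{\frac{337363}{21}} = \frac{\sqrt{7084623}}{21}$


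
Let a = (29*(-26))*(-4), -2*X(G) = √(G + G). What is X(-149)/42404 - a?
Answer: -3016 - I*√298/84808 ≈ -3016.0 - 0.00020355*I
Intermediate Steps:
X(G) = -√2*√G/2 (X(G) = -√(G + G)/2 = -√2*√G/2)
a = 3016 (a = -754*(-4) = 3016)
X(-149)/42404 - a = -√2*√(-149)/2/42404 - 1*3016 = -√2*I*√149/2*(1/42404) - 3016 = -I*√298/2*(1/42404) - 3016 = -I*√298/84808 - 3016 = -3016 - I*√298/84808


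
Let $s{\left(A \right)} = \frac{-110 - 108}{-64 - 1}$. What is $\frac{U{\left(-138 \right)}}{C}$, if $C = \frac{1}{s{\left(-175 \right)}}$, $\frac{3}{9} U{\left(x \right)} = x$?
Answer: $- \frac{90252}{65} \approx -1388.5$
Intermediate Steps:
$U{\left(x \right)} = 3 x$
$s{\left(A \right)} = \frac{218}{65}$ ($s{\left(A \right)} = - \frac{218}{-65} = \left(-218\right) \left(- \frac{1}{65}\right) = \frac{218}{65}$)
$C = \frac{65}{218}$ ($C = \frac{1}{\frac{218}{65}} = \frac{65}{218} \approx 0.29817$)
$\frac{U{\left(-138 \right)}}{C} = \frac{3 \left(-138\right)}{\frac{65}{218}} = \left(-414\right) \frac{218}{65} = - \frac{90252}{65}$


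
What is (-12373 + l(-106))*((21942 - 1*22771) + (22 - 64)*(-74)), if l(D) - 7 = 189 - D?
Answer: -27509809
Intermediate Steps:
l(D) = 196 - D (l(D) = 7 + (189 - D) = 196 - D)
(-12373 + l(-106))*((21942 - 1*22771) + (22 - 64)*(-74)) = (-12373 + (196 - 1*(-106)))*((21942 - 1*22771) + (22 - 64)*(-74)) = (-12373 + (196 + 106))*((21942 - 22771) - 42*(-74)) = (-12373 + 302)*(-829 + 3108) = -12071*2279 = -27509809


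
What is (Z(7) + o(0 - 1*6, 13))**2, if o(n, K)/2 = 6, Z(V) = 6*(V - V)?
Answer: 144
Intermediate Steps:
Z(V) = 0 (Z(V) = 6*0 = 0)
o(n, K) = 12 (o(n, K) = 2*6 = 12)
(Z(7) + o(0 - 1*6, 13))**2 = (0 + 12)**2 = 12**2 = 144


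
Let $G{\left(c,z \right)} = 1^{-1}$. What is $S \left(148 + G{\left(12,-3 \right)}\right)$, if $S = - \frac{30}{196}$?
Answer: $- \frac{2235}{98} \approx -22.806$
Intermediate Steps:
$S = - \frac{15}{98}$ ($S = \left(-30\right) \frac{1}{196} = - \frac{15}{98} \approx -0.15306$)
$G{\left(c,z \right)} = 1$
$S \left(148 + G{\left(12,-3 \right)}\right) = - \frac{15 \left(148 + 1\right)}{98} = \left(- \frac{15}{98}\right) 149 = - \frac{2235}{98}$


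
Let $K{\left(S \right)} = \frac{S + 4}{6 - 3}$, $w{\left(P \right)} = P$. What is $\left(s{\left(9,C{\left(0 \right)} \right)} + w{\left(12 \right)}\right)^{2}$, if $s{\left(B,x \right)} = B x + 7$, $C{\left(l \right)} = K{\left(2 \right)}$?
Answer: $1369$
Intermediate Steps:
$K{\left(S \right)} = \frac{4}{3} + \frac{S}{3}$ ($K{\left(S \right)} = \frac{4 + S}{3} = \left(4 + S\right) \frac{1}{3} = \frac{4}{3} + \frac{S}{3}$)
$C{\left(l \right)} = 2$ ($C{\left(l \right)} = \frac{4}{3} + \frac{1}{3} \cdot 2 = \frac{4}{3} + \frac{2}{3} = 2$)
$s{\left(B,x \right)} = 7 + B x$
$\left(s{\left(9,C{\left(0 \right)} \right)} + w{\left(12 \right)}\right)^{2} = \left(\left(7 + 9 \cdot 2\right) + 12\right)^{2} = \left(\left(7 + 18\right) + 12\right)^{2} = \left(25 + 12\right)^{2} = 37^{2} = 1369$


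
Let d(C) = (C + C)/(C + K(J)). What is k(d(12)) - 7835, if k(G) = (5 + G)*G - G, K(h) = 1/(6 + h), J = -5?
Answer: -1322291/169 ≈ -7824.2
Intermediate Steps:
d(C) = 2*C/(1 + C) (d(C) = (C + C)/(C + 1/(6 - 5)) = (2*C)/(C + 1/1) = (2*C)/(C + 1) = (2*C)/(1 + C) = 2*C/(1 + C))
k(G) = -G + G*(5 + G) (k(G) = G*(5 + G) - G = -G + G*(5 + G))
k(d(12)) - 7835 = (2*12/(1 + 12))*(4 + 2*12/(1 + 12)) - 7835 = (2*12/13)*(4 + 2*12/13) - 7835 = (2*12*(1/13))*(4 + 2*12*(1/13)) - 7835 = 24*(4 + 24/13)/13 - 7835 = (24/13)*(76/13) - 7835 = 1824/169 - 7835 = -1322291/169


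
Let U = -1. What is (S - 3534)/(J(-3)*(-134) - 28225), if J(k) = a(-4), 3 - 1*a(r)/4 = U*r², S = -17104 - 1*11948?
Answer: 10862/12803 ≈ 0.84839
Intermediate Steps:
S = -29052 (S = -17104 - 11948 = -29052)
a(r) = 12 + 4*r² (a(r) = 12 - (-4)*r² = 12 + 4*r²)
J(k) = 76 (J(k) = 12 + 4*(-4)² = 12 + 4*16 = 12 + 64 = 76)
(S - 3534)/(J(-3)*(-134) - 28225) = (-29052 - 3534)/(76*(-134) - 28225) = -32586/(-10184 - 28225) = -32586/(-38409) = -32586*(-1/38409) = 10862/12803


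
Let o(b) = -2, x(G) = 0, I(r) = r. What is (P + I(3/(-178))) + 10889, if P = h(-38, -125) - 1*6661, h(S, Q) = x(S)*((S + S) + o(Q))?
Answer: 752581/178 ≈ 4228.0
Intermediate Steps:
h(S, Q) = 0 (h(S, Q) = 0*((S + S) - 2) = 0*(2*S - 2) = 0*(-2 + 2*S) = 0)
P = -6661 (P = 0 - 1*6661 = 0 - 6661 = -6661)
(P + I(3/(-178))) + 10889 = (-6661 + 3/(-178)) + 10889 = (-6661 + 3*(-1/178)) + 10889 = (-6661 - 3/178) + 10889 = -1185661/178 + 10889 = 752581/178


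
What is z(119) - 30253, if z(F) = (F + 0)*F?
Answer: -16092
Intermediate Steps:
z(F) = F² (z(F) = F*F = F²)
z(119) - 30253 = 119² - 30253 = 14161 - 30253 = -16092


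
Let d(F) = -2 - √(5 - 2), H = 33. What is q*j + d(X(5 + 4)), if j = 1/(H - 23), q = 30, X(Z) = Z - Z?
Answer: 1 - √3 ≈ -0.73205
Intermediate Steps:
X(Z) = 0
j = ⅒ (j = 1/(33 - 23) = 1/10 = ⅒ ≈ 0.10000)
d(F) = -2 - √3
q*j + d(X(5 + 4)) = 30*(⅒) + (-2 - √3) = 3 + (-2 - √3) = 1 - √3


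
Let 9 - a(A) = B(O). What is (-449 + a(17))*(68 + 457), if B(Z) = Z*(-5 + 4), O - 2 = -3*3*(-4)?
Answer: -211050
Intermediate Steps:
O = 38 (O = 2 - 3*3*(-4) = 2 - 9*(-4) = 2 + 36 = 38)
B(Z) = -Z (B(Z) = Z*(-1) = -Z)
a(A) = 47 (a(A) = 9 - (-1)*38 = 9 - 1*(-38) = 9 + 38 = 47)
(-449 + a(17))*(68 + 457) = (-449 + 47)*(68 + 457) = -402*525 = -211050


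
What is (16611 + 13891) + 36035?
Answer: 66537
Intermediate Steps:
(16611 + 13891) + 36035 = 30502 + 36035 = 66537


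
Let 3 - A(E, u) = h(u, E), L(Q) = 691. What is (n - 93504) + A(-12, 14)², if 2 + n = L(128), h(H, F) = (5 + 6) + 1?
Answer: -92734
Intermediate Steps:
h(H, F) = 12 (h(H, F) = 11 + 1 = 12)
A(E, u) = -9 (A(E, u) = 3 - 1*12 = 3 - 12 = -9)
n = 689 (n = -2 + 691 = 689)
(n - 93504) + A(-12, 14)² = (689 - 93504) + (-9)² = -92815 + 81 = -92734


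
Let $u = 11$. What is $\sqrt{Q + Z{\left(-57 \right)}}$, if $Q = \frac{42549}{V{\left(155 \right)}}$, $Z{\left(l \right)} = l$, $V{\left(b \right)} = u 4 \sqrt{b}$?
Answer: $\frac{\sqrt{-662801700 + 72546045 \sqrt{155}}}{3410} \approx 4.5468$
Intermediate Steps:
$V{\left(b \right)} = 44 \sqrt{b}$ ($V{\left(b \right)} = 11 \cdot 4 \sqrt{b} = 44 \sqrt{b}$)
$Q = \frac{42549 \sqrt{155}}{6820}$ ($Q = \frac{42549}{44 \sqrt{155}} = 42549 \frac{\sqrt{155}}{6820} = \frac{42549 \sqrt{155}}{6820} \approx 77.673$)
$\sqrt{Q + Z{\left(-57 \right)}} = \sqrt{\frac{42549 \sqrt{155}}{6820} - 57} = \sqrt{-57 + \frac{42549 \sqrt{155}}{6820}}$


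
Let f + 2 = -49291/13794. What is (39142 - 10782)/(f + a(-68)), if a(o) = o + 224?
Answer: 7112688/37727 ≈ 188.53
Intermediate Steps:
f = -6989/1254 (f = -2 - 49291/13794 = -2 - 49291*1/13794 = -2 - 4481/1254 = -6989/1254 ≈ -5.5734)
a(o) = 224 + o
(39142 - 10782)/(f + a(-68)) = (39142 - 10782)/(-6989/1254 + (224 - 68)) = 28360/(-6989/1254 + 156) = 28360/(188635/1254) = 28360*(1254/188635) = 7112688/37727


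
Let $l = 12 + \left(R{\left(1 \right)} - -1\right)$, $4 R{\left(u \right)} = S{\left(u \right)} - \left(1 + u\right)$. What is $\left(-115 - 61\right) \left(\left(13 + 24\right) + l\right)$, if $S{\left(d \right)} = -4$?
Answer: $-8536$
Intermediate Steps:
$R{\left(u \right)} = - \frac{5}{4} - \frac{u}{4}$ ($R{\left(u \right)} = \frac{-4 - \left(1 + u\right)}{4} = \frac{-5 - u}{4} = - \frac{5}{4} - \frac{u}{4}$)
$l = \frac{23}{2}$ ($l = 12 - \frac{1}{2} = \frac{23}{2} \approx 11.5$)
$\left(-115 - 61\right) \left(\left(13 + 24\right) + l\right) = \left(-115 - 61\right) \left(\left(13 + 24\right) + \frac{23}{2}\right) = - 176 \left(37 + \frac{23}{2}\right) = \left(-176\right) \frac{97}{2} = -8536$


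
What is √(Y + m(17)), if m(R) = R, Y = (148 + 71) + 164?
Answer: 20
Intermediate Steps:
Y = 383 (Y = 219 + 164 = 383)
√(Y + m(17)) = √(383 + 17) = √400 = 20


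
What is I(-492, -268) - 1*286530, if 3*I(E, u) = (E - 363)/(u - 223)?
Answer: -140685945/491 ≈ -2.8653e+5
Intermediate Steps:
I(E, u) = (-363 + E)/(3*(-223 + u)) (I(E, u) = ((E - 363)/(u - 223))/3 = ((-363 + E)/(-223 + u))/3 = (-363 + E)/(3*(-223 + u)))
I(-492, -268) - 1*286530 = (-363 - 492)/(3*(-223 - 268)) - 1*286530 = (⅓)*(-855)/(-491) - 286530 = (⅓)*(-1/491)*(-855) - 286530 = 285/491 - 286530 = -140685945/491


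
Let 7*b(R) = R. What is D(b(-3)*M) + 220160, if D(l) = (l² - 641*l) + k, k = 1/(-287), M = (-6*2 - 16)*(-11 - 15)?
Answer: 148521351/287 ≈ 5.1750e+5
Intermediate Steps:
b(R) = R/7
M = 728 (M = (-12 - 16)*(-26) = -28*(-26) = 728)
k = -1/287 ≈ -0.0034843
D(l) = -1/287 + l² - 641*l (D(l) = (l² - 641*l) - 1/287 = -1/287 + l² - 641*l)
D(b(-3)*M) + 220160 = (-1/287 + (((⅐)*(-3))*728)² - 641*(⅐)*(-3)*728) + 220160 = (-1/287 + (-3/7*728)² - (-1923)*728/7) + 220160 = (-1/287 + (-312)² - 641*(-312)) + 220160 = (-1/287 + 97344 + 199992) + 220160 = 85335431/287 + 220160 = 148521351/287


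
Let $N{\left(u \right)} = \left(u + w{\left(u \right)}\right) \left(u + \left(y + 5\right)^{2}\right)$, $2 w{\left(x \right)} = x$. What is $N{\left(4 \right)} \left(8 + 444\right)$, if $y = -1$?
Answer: $54240$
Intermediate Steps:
$w{\left(x \right)} = \frac{x}{2}$
$N{\left(u \right)} = \frac{3 u \left(16 + u\right)}{2}$ ($N{\left(u \right)} = \left(u + \frac{u}{2}\right) \left(u + \left(-1 + 5\right)^{2}\right) = \frac{3 u}{2} \left(u + 4^{2}\right) = \frac{3 u}{2} \left(u + 16\right) = \frac{3 u}{2} \left(16 + u\right) = \frac{3 u \left(16 + u\right)}{2}$)
$N{\left(4 \right)} \left(8 + 444\right) = \frac{3}{2} \cdot 4 \left(16 + 4\right) \left(8 + 444\right) = \frac{3}{2} \cdot 4 \cdot 20 \cdot 452 = 120 \cdot 452 = 54240$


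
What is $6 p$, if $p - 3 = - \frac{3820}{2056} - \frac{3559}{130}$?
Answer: $- \frac{2629524}{16705} \approx -157.41$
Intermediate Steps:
$p = - \frac{438254}{16705}$ ($p = 3 - \left(\frac{955}{514} + \frac{3559}{130}\right) = 3 - \frac{488369}{16705} = - \frac{438254}{16705} \approx -26.235$)
$6 p = 6 \left(- \frac{438254}{16705}\right) = - \frac{2629524}{16705}$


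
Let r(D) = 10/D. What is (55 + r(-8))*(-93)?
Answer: -19995/4 ≈ -4998.8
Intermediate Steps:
(55 + r(-8))*(-93) = (55 + 10/(-8))*(-93) = (55 + 10*(-1/8))*(-93) = (55 - 5/4)*(-93) = (215/4)*(-93) = -19995/4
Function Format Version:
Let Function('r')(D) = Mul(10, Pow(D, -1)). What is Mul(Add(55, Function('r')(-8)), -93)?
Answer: Rational(-19995, 4) ≈ -4998.8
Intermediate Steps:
Mul(Add(55, Function('r')(-8)), -93) = Mul(Add(55, Mul(10, Pow(-8, -1))), -93) = Mul(Add(55, Mul(10, Rational(-1, 8))), -93) = Mul(Add(55, Rational(-5, 4)), -93) = Mul(Rational(215, 4), -93) = Rational(-19995, 4)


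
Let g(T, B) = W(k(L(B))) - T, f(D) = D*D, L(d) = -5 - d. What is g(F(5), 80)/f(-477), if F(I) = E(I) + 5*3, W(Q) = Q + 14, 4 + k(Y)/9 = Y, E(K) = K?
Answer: -269/75843 ≈ -0.0035468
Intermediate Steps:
f(D) = D²
k(Y) = -36 + 9*Y
W(Q) = 14 + Q
F(I) = 15 + I (F(I) = I + 5*3 = I + 15 = 15 + I)
g(T, B) = -67 - T - 9*B (g(T, B) = (14 + (-36 + 9*(-5 - B))) - T = (14 + (-36 + (-45 - 9*B))) - T = (14 + (-81 - 9*B)) - T = (-67 - 9*B) - T = -67 - T - 9*B)
g(F(5), 80)/f(-477) = (-67 - (15 + 5) - 9*80)/((-477)²) = (-67 - 1*20 - 720)/227529 = (-67 - 20 - 720)*(1/227529) = -807*1/227529 = -269/75843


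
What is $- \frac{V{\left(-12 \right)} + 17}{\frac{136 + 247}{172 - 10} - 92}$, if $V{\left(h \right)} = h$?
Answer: $\frac{810}{14521} \approx 0.055781$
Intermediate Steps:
$- \frac{V{\left(-12 \right)} + 17}{\frac{136 + 247}{172 - 10} - 92} = - \frac{-12 + 17}{\frac{136 + 247}{172 - 10} - 92} = - \frac{5}{\frac{383}{162} - 92} = - \frac{5}{- \frac{14521}{162}} = - \frac{5 \left(-162\right)}{14521} = \left(-1\right) \left(- \frac{810}{14521}\right) = \frac{810}{14521}$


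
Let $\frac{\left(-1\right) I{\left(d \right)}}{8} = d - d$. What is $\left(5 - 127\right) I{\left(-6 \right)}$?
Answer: $0$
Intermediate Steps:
$I{\left(d \right)} = 0$ ($I{\left(d \right)} = - 8 \left(d - d\right) = \left(-8\right) 0 = 0$)
$\left(5 - 127\right) I{\left(-6 \right)} = \left(5 - 127\right) 0 = \left(-122\right) 0 = 0$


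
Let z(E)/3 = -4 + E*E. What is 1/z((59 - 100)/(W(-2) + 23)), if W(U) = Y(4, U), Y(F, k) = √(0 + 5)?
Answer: -40130/22647 + 77326*√5/113235 ≈ -0.24501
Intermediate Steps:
Y(F, k) = √5
W(U) = √5
z(E) = -12 + 3*E² (z(E) = 3*(-4 + E*E) = 3*(-4 + E²) = -12 + 3*E²)
1/z((59 - 100)/(W(-2) + 23)) = 1/(-12 + 3*((59 - 100)/(√5 + 23))²) = 1/(-12 + 3*(-41/(23 + √5))²) = 1/(-12 + 3*(1681/(23 + √5)²)) = 1/(-12 + 5043/(23 + √5)²)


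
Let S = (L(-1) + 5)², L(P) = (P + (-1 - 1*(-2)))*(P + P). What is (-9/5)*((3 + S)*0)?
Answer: 0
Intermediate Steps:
L(P) = 2*P*(1 + P) (L(P) = (P + (-1 + 2))*(2*P) = (P + 1)*(2*P) = (1 + P)*(2*P) = 2*P*(1 + P))
S = 25 (S = (2*(-1)*(1 - 1) + 5)² = (2*(-1)*0 + 5)² = (0 + 5)² = 5² = 25)
(-9/5)*((3 + S)*0) = (-9/5)*((3 + 25)*0) = ((⅕)*(-9))*(28*0) = -9/5*0 = 0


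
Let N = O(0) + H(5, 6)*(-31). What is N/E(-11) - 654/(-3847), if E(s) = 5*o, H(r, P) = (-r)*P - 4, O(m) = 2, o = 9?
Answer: 1363954/57705 ≈ 23.637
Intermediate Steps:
H(r, P) = -4 - P*r (H(r, P) = -P*r - 4 = -4 - P*r)
N = 1056 (N = 2 + (-4 - 1*6*5)*(-31) = 2 + (-4 - 30)*(-31) = 2 - 34*(-31) = 2 + 1054 = 1056)
E(s) = 45 (E(s) = 5*9 = 45)
N/E(-11) - 654/(-3847) = 1056/45 - 654/(-3847) = 1056*(1/45) - 654*(-1/3847) = 352/15 + 654/3847 = 1363954/57705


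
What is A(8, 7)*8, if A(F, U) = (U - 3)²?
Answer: 128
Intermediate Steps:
A(F, U) = (-3 + U)²
A(8, 7)*8 = (-3 + 7)²*8 = 4²*8 = 16*8 = 128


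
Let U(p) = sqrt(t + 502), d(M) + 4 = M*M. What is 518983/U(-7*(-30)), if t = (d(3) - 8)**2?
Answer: 518983*sqrt(511)/511 ≈ 22958.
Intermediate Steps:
d(M) = -4 + M**2 (d(M) = -4 + M*M = -4 + M**2)
t = 9 (t = ((-4 + 3**2) - 8)**2 = ((-4 + 9) - 8)**2 = (5 - 8)**2 = (-3)**2 = 9)
U(p) = sqrt(511) (U(p) = sqrt(9 + 502) = sqrt(511))
518983/U(-7*(-30)) = 518983/(sqrt(511)) = 518983*(sqrt(511)/511) = 518983*sqrt(511)/511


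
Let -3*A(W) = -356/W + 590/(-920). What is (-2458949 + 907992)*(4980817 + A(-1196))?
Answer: -9239139670756433/1196 ≈ -7.7250e+12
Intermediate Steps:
A(W) = 59/276 + 356/(3*W) (A(W) = -(-356/W + 590/(-920))/3 = -(-356/W + 590*(-1/920))/3 = -(-356/W - 59/92)/3 = -(-59/92 - 356/W)/3 = 59/276 + 356/(3*W))
(-2458949 + 907992)*(4980817 + A(-1196)) = (-2458949 + 907992)*(4980817 + (1/276)*(32752 + 59*(-1196))/(-1196)) = -1550957*(4980817 + (1/276)*(-1/1196)*(32752 - 70564)) = -1550957*(4980817 + (1/276)*(-1/1196)*(-37812)) = -1550957*(4980817 + 137/1196) = -1550957*5957057269/1196 = -9239139670756433/1196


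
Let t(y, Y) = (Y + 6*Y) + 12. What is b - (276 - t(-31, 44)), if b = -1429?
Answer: -1385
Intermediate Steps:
t(y, Y) = 12 + 7*Y (t(y, Y) = 7*Y + 12 = 12 + 7*Y)
b - (276 - t(-31, 44)) = -1429 - (276 - (12 + 7*44)) = -1429 - (276 - (12 + 308)) = -1429 - (276 - 1*320) = -1429 - (276 - 320) = -1429 - 1*(-44) = -1429 + 44 = -1385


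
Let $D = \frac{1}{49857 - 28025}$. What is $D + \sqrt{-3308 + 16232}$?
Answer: $\frac{1}{21832} + 6 \sqrt{359} \approx 113.68$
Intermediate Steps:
$D = \frac{1}{21832} \approx 4.5804 \cdot 10^{-5}$
$D + \sqrt{-3308 + 16232} = \frac{1}{21832} + \sqrt{-3308 + 16232} = \frac{1}{21832} + \sqrt{12924} = \frac{1}{21832} + 6 \sqrt{359}$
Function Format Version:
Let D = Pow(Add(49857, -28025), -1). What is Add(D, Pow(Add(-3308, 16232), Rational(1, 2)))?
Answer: Add(Rational(1, 21832), Mul(6, Pow(359, Rational(1, 2)))) ≈ 113.68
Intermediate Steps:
D = Rational(1, 21832) (D = Pow(21832, -1) = Rational(1, 21832) ≈ 4.5804e-5)
Add(D, Pow(Add(-3308, 16232), Rational(1, 2))) = Add(Rational(1, 21832), Pow(Add(-3308, 16232), Rational(1, 2))) = Add(Rational(1, 21832), Pow(12924, Rational(1, 2))) = Add(Rational(1, 21832), Mul(6, Pow(359, Rational(1, 2))))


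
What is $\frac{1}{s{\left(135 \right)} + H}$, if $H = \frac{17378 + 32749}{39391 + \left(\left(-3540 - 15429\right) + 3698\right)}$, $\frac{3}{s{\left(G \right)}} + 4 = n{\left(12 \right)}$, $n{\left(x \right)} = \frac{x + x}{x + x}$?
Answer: $\frac{8040}{8669} \approx 0.92744$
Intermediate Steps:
$n{\left(x \right)} = 1$ ($n{\left(x \right)} = \frac{2 x}{2 x} = 2 x \frac{1}{2 x} = 1$)
$s{\left(G \right)} = -1$ ($s{\left(G \right)} = \frac{3}{-4 + 1} = \frac{3}{-3} = 3 \left(- \frac{1}{3}\right) = -1$)
$H = \frac{16709}{8040}$ ($H = \frac{50127}{39391 + \left(-18969 + 3698\right)} = \frac{50127}{39391 - 15271} = \frac{50127}{24120} = 50127 \cdot \frac{1}{24120} = \frac{16709}{8040} \approx 2.0782$)
$\frac{1}{s{\left(135 \right)} + H} = \frac{1}{-1 + \frac{16709}{8040}} = \frac{1}{\frac{8669}{8040}} = \frac{8040}{8669}$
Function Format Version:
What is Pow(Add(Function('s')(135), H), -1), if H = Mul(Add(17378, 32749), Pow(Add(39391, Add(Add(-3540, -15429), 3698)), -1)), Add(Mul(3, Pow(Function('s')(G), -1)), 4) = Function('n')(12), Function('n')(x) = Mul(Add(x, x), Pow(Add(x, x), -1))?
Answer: Rational(8040, 8669) ≈ 0.92744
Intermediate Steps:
Function('n')(x) = 1 (Function('n')(x) = Mul(Mul(2, x), Pow(Mul(2, x), -1)) = Mul(Mul(2, x), Mul(Rational(1, 2), Pow(x, -1))) = 1)
Function('s')(G) = -1 (Function('s')(G) = Mul(3, Pow(Add(-4, 1), -1)) = Mul(3, Pow(-3, -1)) = Mul(3, Rational(-1, 3)) = -1)
H = Rational(16709, 8040) (H = Mul(50127, Pow(Add(39391, Add(-18969, 3698)), -1)) = Mul(50127, Pow(Add(39391, -15271), -1)) = Mul(50127, Pow(24120, -1)) = Mul(50127, Rational(1, 24120)) = Rational(16709, 8040) ≈ 2.0782)
Pow(Add(Function('s')(135), H), -1) = Pow(Add(-1, Rational(16709, 8040)), -1) = Pow(Rational(8669, 8040), -1) = Rational(8040, 8669)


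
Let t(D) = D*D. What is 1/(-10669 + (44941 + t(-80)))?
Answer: 1/40672 ≈ 2.4587e-5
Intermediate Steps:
t(D) = D**2
1/(-10669 + (44941 + t(-80))) = 1/(-10669 + (44941 + (-80)**2)) = 1/(-10669 + (44941 + 6400)) = 1/(-10669 + 51341) = 1/40672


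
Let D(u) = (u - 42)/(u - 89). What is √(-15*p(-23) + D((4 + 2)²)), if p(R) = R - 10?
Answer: √1390773/53 ≈ 22.251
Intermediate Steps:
p(R) = -10 + R
D(u) = (-42 + u)/(-89 + u)
√(-15*p(-23) + D((4 + 2)²)) = √(-15*(-10 - 23) + (-42 + (4 + 2)²)/(-89 + (4 + 2)²)) = √(-15*(-33) + (-42 + 6²)/(-89 + 6²)) = √(495 + (-42 + 36)/(-89 + 36)) = √(495 - 6/(-53)) = √(495 - 1/53*(-6)) = √(495 + 6/53) = √(26241/53) = √1390773/53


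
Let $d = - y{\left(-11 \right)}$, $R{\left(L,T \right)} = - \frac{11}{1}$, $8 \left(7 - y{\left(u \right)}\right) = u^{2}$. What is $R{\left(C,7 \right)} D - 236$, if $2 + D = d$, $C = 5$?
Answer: $- \frac{2427}{8} \approx -303.38$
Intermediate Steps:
$y{\left(u \right)} = 7 - \frac{u^{2}}{8}$
$R{\left(L,T \right)} = -11$ ($R{\left(L,T \right)} = \left(-11\right) 1 = -11$)
$d = \frac{65}{8}$ ($d = - (7 - \frac{\left(-11\right)^{2}}{8}) = - (7 - \frac{121}{8}) = \left(-1\right) \left(- \frac{65}{8}\right) = \frac{65}{8} \approx 8.125$)
$D = \frac{49}{8}$ ($D = -2 + \frac{65}{8} = \frac{49}{8} \approx 6.125$)
$R{\left(C,7 \right)} D - 236 = \left(-11\right) \frac{49}{8} - 236 = - \frac{539}{8} - 236 = - \frac{2427}{8}$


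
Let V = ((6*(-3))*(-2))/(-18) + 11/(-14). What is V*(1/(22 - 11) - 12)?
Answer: 5109/154 ≈ 33.175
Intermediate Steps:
V = -39/14 (V = -18*(-2)*(-1/18) + 11*(-1/14) = 36*(-1/18) - 11/14 = -2 - 11/14 = -39/14 ≈ -2.7857)
V*(1/(22 - 11) - 12) = -39*(1/(22 - 11) - 12)/14 = -39*(1/11 - 12)/14 = -39/14*(-131/11) = 5109/154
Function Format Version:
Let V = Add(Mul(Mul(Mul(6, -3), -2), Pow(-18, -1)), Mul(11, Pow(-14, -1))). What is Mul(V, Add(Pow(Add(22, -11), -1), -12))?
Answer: Rational(5109, 154) ≈ 33.175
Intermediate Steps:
V = Rational(-39, 14) (V = Add(Mul(Mul(-18, -2), Rational(-1, 18)), Mul(11, Rational(-1, 14))) = Add(Mul(36, Rational(-1, 18)), Rational(-11, 14)) = Add(-2, Rational(-11, 14)) = Rational(-39, 14) ≈ -2.7857)
Mul(V, Add(Pow(Add(22, -11), -1), -12)) = Mul(Rational(-39, 14), Add(Pow(Add(22, -11), -1), -12)) = Mul(Rational(-39, 14), Add(Pow(11, -1), -12)) = Mul(Rational(-39, 14), Add(Rational(1, 11), -12)) = Mul(Rational(-39, 14), Rational(-131, 11)) = Rational(5109, 154)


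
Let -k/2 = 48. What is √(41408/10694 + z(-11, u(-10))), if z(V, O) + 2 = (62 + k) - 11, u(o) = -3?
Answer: I*√1233044935/5347 ≈ 6.5672*I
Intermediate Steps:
k = -96 (k = -2*48 = -96)
z(V, O) = -47 (z(V, O) = -2 + ((62 - 96) - 11) = -2 + (-34 - 11) = -2 - 45 = -47)
√(41408/10694 + z(-11, u(-10))) = √(41408/10694 - 47) = √(41408*(1/10694) - 47) = √(20704/5347 - 47) = √(-230605/5347) = I*√1233044935/5347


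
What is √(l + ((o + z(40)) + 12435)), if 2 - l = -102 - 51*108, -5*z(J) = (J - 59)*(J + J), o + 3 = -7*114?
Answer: 15*√78 ≈ 132.48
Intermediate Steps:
o = -801 (o = -3 - 7*114 = -3 - 798 = -801)
z(J) = -2*J*(-59 + J)/5 (z(J) = -(J - 59)*(J + J)/5 = -(-59 + J)*2*J/5 = -2*J*(-59 + J)/5)
l = 5612 (l = 2 - (-102 - 51*108) = 2 - (-102 - 5508) = 2 - 1*(-5610) = 2 + 5610 = 5612)
√(l + ((o + z(40)) + 12435)) = √(5612 + ((-801 + (⅖)*40*(59 - 1*40)) + 12435)) = √(5612 + ((-801 + (⅖)*40*(59 - 40)) + 12435)) = √(5612 + ((-801 + (⅖)*40*19) + 12435)) = √(5612 + ((-801 + 304) + 12435)) = √(5612 + (-497 + 12435)) = √(5612 + 11938) = √17550 = 15*√78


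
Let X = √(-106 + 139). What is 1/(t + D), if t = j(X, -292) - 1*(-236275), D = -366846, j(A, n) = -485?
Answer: -1/131056 ≈ -7.6303e-6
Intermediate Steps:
X = √33 ≈ 5.7446
t = 235790 (t = -485 - 1*(-236275) = -485 + 236275 = 235790)
1/(t + D) = 1/(235790 - 366846) = 1/(-131056) = -1/131056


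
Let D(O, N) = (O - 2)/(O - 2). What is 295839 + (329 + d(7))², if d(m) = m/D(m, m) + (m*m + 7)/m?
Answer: 414175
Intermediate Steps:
D(O, N) = 1 (D(O, N) = (-2 + O)/(-2 + O) = 1)
d(m) = m + (7 + m²)/m (d(m) = m/1 + (m*m + 7)/m = m*1 + (m² + 7)/m = m + (7 + m²)/m)
295839 + (329 + d(7))² = 295839 + (329 + (2*7 + 7/7))² = 295839 + (329 + (14 + 7*(⅐)))² = 295839 + (329 + (14 + 1))² = 295839 + (329 + 15)² = 295839 + 344² = 295839 + 118336 = 414175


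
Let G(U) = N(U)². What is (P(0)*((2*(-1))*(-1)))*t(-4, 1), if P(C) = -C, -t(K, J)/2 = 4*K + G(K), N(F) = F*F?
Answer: 0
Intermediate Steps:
N(F) = F²
G(U) = U⁴ (G(U) = (U²)² = U⁴)
t(K, J) = -8*K - 2*K⁴ (t(K, J) = -2*(4*K + K⁴) = -2*(K⁴ + 4*K) = -8*K - 2*K⁴)
(P(0)*((2*(-1))*(-1)))*t(-4, 1) = ((-1*0)*((2*(-1))*(-1)))*(2*(-4)*(-4 - 1*(-4)³)) = (0*(-2*(-1)))*(2*(-4)*(-4 - 1*(-64))) = (0*2)*(2*(-4)*(-4 + 64)) = 0*(2*(-4)*60) = 0*(-480) = 0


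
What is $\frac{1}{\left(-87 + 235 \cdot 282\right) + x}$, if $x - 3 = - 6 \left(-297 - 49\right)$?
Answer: $\frac{1}{68262} \approx 1.4649 \cdot 10^{-5}$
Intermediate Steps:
$x = 2079$ ($x = 3 - 6 \left(-297 - 49\right) = 3 - -2076 = 3 + 2076 = 2079$)
$\frac{1}{\left(-87 + 235 \cdot 282\right) + x} = \frac{1}{\left(-87 + 235 \cdot 282\right) + 2079} = \frac{1}{\left(-87 + 66270\right) + 2079} = \frac{1}{66183 + 2079} = \frac{1}{68262}$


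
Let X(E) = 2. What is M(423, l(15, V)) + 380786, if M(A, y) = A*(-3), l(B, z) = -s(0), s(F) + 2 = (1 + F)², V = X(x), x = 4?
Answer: 379517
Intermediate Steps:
V = 2
s(F) = -2 + (1 + F)²
l(B, z) = 1 (l(B, z) = -(-2 + (1 + 0)²) = -(-2 + 1²) = -(-2 + 1) = -1*(-1) = 1)
M(A, y) = -3*A
M(423, l(15, V)) + 380786 = -3*423 + 380786 = -1269 + 380786 = 379517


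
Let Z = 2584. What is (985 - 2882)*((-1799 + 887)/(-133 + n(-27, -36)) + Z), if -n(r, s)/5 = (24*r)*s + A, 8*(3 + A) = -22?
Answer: -109002723512/22237 ≈ -4.9019e+6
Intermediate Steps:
A = -23/4 (A = -3 + (1/8)*(-22) = -3 - 11/4 = -23/4 ≈ -5.7500)
n(r, s) = 115/4 - 120*r*s (n(r, s) = -5*((24*r)*s - 23/4) = -5*(24*r*s - 23/4) = -5*(-23/4 + 24*r*s) = 115/4 - 120*r*s)
(985 - 2882)*((-1799 + 887)/(-133 + n(-27, -36)) + Z) = (985 - 2882)*((-1799 + 887)/(-133 + (115/4 - 120*(-27)*(-36))) + 2584) = -1897*(-912/(-133 + (115/4 - 116640)) + 2584) = -1897*(-912/(-133 - 466445/4) + 2584) = -1897*(-912/(-466977/4) + 2584) = -1897*(-912*(-4/466977) + 2584) = -1897*(1216/155659 + 2584) = -1897*402224072/155659 = -109002723512/22237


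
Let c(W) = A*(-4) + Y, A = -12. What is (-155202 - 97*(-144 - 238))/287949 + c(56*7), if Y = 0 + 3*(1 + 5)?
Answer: 18886486/287949 ≈ 65.590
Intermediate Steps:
Y = 18 (Y = 0 + 3*6 = 0 + 18 = 18)
c(W) = 66 (c(W) = -12*(-4) + 18 = 48 + 18 = 66)
(-155202 - 97*(-144 - 238))/287949 + c(56*7) = (-155202 - 97*(-144 - 238))/287949 + 66 = (-155202 - 97*(-382))*(1/287949) + 66 = (-155202 + 37054)*(1/287949) + 66 = -118148*1/287949 + 66 = -118148/287949 + 66 = 18886486/287949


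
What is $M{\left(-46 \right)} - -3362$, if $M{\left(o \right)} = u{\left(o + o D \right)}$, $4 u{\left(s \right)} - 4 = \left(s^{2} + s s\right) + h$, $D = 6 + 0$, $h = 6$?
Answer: $\frac{110413}{2} \approx 55207.0$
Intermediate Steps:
$D = 6$
$u{\left(s \right)} = \frac{5}{2} + \frac{s^{2}}{2}$ ($u{\left(s \right)} = 1 + \frac{\left(s^{2} + s s\right) + 6}{4} = 1 + \frac{\left(s^{2} + s^{2}\right) + 6}{4} = 1 + \frac{2 s^{2} + 6}{4} = 1 + \frac{6 + 2 s^{2}}{4} = 1 + \left(\frac{3}{2} + \frac{s^{2}}{2}\right) = \frac{5}{2} + \frac{s^{2}}{2}$)
$M{\left(o \right)} = \frac{5}{2} + \frac{49 o^{2}}{2}$ ($M{\left(o \right)} = \frac{5}{2} + \frac{\left(o + o 6\right)^{2}}{2} = \frac{5}{2} + \frac{\left(o + 6 o\right)^{2}}{2} = \frac{5}{2} + \frac{\left(7 o\right)^{2}}{2} = \frac{5}{2} + \frac{49 o^{2}}{2}$)
$M{\left(-46 \right)} - -3362 = \left(\frac{5}{2} + \frac{49 \left(-46\right)^{2}}{2}\right) - -3362 = \left(\frac{5}{2} + \frac{49}{2} \cdot 2116\right) + 3362 = \left(\frac{5}{2} + 51842\right) + 3362 = \frac{103689}{2} + 3362 = \frac{110413}{2}$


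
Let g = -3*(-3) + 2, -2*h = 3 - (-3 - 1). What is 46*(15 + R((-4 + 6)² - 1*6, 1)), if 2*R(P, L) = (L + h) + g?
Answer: 1771/2 ≈ 885.50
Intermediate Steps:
h = -7/2 (h = -(3 - (-3 - 1))/2 = -(3 - 1*(-4))/2 = -(3 + 4)/2 = -½*7 = -7/2 ≈ -3.5000)
g = 11 (g = 9 + 2 = 11)
R(P, L) = 15/4 + L/2 (R(P, L) = ((L - 7/2) + 11)/2 = ((-7/2 + L) + 11)/2 = (15/2 + L)/2 = 15/4 + L/2)
46*(15 + R((-4 + 6)² - 1*6, 1)) = 46*(15 + (15/4 + (½)*1)) = 46*(15 + (15/4 + ½)) = 46*(15 + 17/4) = 46*(77/4) = 1771/2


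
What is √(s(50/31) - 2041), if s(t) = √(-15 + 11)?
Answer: √(-2041 + 2*I) ≈ 0.0221 + 45.177*I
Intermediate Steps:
s(t) = 2*I (s(t) = √(-4) = 2*I)
√(s(50/31) - 2041) = √(2*I - 2041) = √(-2041 + 2*I)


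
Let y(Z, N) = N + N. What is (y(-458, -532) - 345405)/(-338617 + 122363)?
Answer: 346469/216254 ≈ 1.6021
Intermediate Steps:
y(Z, N) = 2*N
(y(-458, -532) - 345405)/(-338617 + 122363) = (2*(-532) - 345405)/(-338617 + 122363) = (-1064 - 345405)/(-216254) = -346469*(-1/216254) = 346469/216254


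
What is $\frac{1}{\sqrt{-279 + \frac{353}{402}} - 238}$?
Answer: $- \frac{95676}{22882693} - \frac{i \sqrt{44945610}}{22882693} \approx -0.0041812 - 0.00029298 i$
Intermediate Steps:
$\frac{1}{\sqrt{-279 + \frac{353}{402}} - 238} = \frac{1}{\sqrt{- \frac{111805}{402}} - 238} = \frac{1}{\frac{i \sqrt{44945610}}{402} - 238} = \frac{1}{-238 + \frac{i \sqrt{44945610}}{402}}$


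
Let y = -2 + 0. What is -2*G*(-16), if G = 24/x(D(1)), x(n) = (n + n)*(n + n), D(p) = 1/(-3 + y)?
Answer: 4800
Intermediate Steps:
y = -2
D(p) = -⅕ (D(p) = 1/(-3 - 2) = 1/(-5) = -⅕)
x(n) = 4*n² (x(n) = (2*n)*(2*n) = 4*n²)
G = 150 (G = 24/((4*(-⅕)²)) = 24/((4*(1/25))) = 24/(4/25) = 24*(25/4) = 150)
-2*G*(-16) = -2*150*(-16) = -300*(-16) = 4800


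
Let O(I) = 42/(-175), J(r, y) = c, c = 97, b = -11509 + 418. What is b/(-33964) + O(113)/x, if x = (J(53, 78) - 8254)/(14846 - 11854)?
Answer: 957151301/2308702900 ≈ 0.41458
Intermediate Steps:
b = -11091
J(r, y) = 97
O(I) = -6/25 (O(I) = 42*(-1/175) = -6/25)
x = -8157/2992 (x = (97 - 8254)/(14846 - 11854) = -8157/2992 ≈ -2.7263)
b/(-33964) + O(113)/x = -11091/(-33964) - 6/(25*(-8157/2992)) = -11091*(-1/33964) - 6/25*(-2992/8157) = 11091/33964 + 5984/67975 = 957151301/2308702900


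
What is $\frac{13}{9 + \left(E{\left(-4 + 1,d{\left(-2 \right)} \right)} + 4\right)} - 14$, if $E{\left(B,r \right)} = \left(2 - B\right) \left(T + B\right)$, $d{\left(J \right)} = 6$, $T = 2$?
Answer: $- \frac{99}{8} \approx -12.375$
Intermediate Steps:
$E{\left(B,r \right)} = \left(2 + B\right) \left(2 - B\right)$ ($E{\left(B,r \right)} = \left(2 - B\right) \left(2 + B\right) = \left(2 + B\right) \left(2 - B\right)$)
$\frac{13}{9 + \left(E{\left(-4 + 1,d{\left(-2 \right)} \right)} + 4\right)} - 14 = \frac{13}{9 + \left(\left(4 - \left(-4 + 1\right)^{2}\right) + 4\right)} - 14 = \frac{13}{9 + \left(\left(4 - \left(-3\right)^{2}\right) + 4\right)} - 14 = \frac{13}{9 + \left(\left(4 - 9\right) + 4\right)} - 14 = \frac{13}{9 + \left(-5 + 4\right)} - 14 = \frac{13}{9 - 1} - 14 = \frac{13}{8} - 14 = - \frac{99}{8}$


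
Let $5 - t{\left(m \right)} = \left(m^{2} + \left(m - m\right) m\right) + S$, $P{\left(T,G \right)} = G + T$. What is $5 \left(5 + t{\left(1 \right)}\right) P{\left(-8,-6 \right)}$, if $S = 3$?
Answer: $-420$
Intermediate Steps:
$t{\left(m \right)} = 2 - m^{2}$ ($t{\left(m \right)} = 5 - \left(\left(m^{2} + \left(m - m\right) m\right) + 3\right) = 5 - \left(\left(m^{2} + 0 m\right) + 3\right) = 5 - \left(\left(m^{2} + 0\right) + 3\right) = 5 - \left(m^{2} + 3\right) = 5 - \left(3 + m^{2}\right) = 2 - m^{2}$)
$5 \left(5 + t{\left(1 \right)}\right) P{\left(-8,-6 \right)} = 5 \left(5 + \left(2 - 1^{2}\right)\right) \left(-6 - 8\right) = 5 \left(5 + \left(2 - 1\right)\right) \left(-14\right) = 5 \left(5 + 1\right) \left(-14\right) = 5 \cdot 6 \left(-14\right) = 30 \left(-14\right) = -420$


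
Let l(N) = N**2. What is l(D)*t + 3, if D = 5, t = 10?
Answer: 253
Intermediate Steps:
l(D)*t + 3 = 5**2*10 + 3 = 25*10 + 3 = 250 + 3 = 253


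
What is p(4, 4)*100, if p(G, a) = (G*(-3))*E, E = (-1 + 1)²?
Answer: 0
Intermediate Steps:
E = 0 (E = 0² = 0)
p(G, a) = 0 (p(G, a) = (G*(-3))*0 = -3*G*0 = 0)
p(4, 4)*100 = 0*100 = 0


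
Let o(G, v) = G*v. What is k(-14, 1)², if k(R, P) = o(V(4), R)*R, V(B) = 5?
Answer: 960400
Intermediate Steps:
k(R, P) = 5*R² (k(R, P) = (5*R)*R = 5*R²)
k(-14, 1)² = (5*(-14)²)² = (5*196)² = 980² = 960400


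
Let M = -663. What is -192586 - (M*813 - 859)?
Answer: 347292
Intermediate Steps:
-192586 - (M*813 - 859) = -192586 - (-663*813 - 859) = -192586 - (-539019 - 859) = -192586 - 1*(-539878) = -192586 + 539878 = 347292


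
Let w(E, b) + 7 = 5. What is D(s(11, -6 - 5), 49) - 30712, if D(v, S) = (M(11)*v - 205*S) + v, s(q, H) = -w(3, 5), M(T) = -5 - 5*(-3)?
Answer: -40735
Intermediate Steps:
M(T) = 10 (M(T) = -5 + 15 = 10)
w(E, b) = -2 (w(E, b) = -7 + 5 = -2)
s(q, H) = 2 (s(q, H) = -1*(-2) = 2)
D(v, S) = -205*S + 11*v (D(v, S) = (10*v - 205*S) + v = (-205*S + 10*v) + v = -205*S + 11*v)
D(s(11, -6 - 5), 49) - 30712 = (-205*49 + 11*2) - 30712 = (-10045 + 22) - 30712 = -10023 - 30712 = -40735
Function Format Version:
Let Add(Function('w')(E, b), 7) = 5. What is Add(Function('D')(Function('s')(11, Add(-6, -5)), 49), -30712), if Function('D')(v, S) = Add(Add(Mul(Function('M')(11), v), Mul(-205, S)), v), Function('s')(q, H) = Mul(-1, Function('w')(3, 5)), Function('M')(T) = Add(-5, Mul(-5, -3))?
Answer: -40735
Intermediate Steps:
Function('M')(T) = 10 (Function('M')(T) = Add(-5, 15) = 10)
Function('w')(E, b) = -2 (Function('w')(E, b) = Add(-7, 5) = -2)
Function('s')(q, H) = 2 (Function('s')(q, H) = Mul(-1, -2) = 2)
Function('D')(v, S) = Add(Mul(-205, S), Mul(11, v)) (Function('D')(v, S) = Add(Add(Mul(10, v), Mul(-205, S)), v) = Add(Add(Mul(-205, S), Mul(10, v)), v) = Add(Mul(-205, S), Mul(11, v)))
Add(Function('D')(Function('s')(11, Add(-6, -5)), 49), -30712) = Add(Add(Mul(-205, 49), Mul(11, 2)), -30712) = Add(Add(-10045, 22), -30712) = Add(-10023, -30712) = -40735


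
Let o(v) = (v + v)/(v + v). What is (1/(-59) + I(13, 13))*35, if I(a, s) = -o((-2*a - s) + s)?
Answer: -2100/59 ≈ -35.593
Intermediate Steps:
o(v) = 1 (o(v) = (2*v)/((2*v)) = (2*v)*(1/(2*v)) = 1)
I(a, s) = -1 (I(a, s) = -1*1 = -1)
(1/(-59) + I(13, 13))*35 = (1/(-59) - 1)*35 = (-1/59 - 1)*35 = -60/59*35 = -2100/59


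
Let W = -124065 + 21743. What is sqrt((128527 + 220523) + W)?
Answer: 2*sqrt(61682) ≈ 496.72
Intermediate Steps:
W = -102322
sqrt((128527 + 220523) + W) = sqrt((128527 + 220523) - 102322) = sqrt(349050 - 102322) = sqrt(246728) = 2*sqrt(61682)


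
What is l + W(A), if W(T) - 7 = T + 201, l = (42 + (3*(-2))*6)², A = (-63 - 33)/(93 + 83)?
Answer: 2678/11 ≈ 243.45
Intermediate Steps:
A = -6/11 (A = -96/176 = -96*1/176 = -6/11 ≈ -0.54545)
l = 36 (l = (42 - 6*6)² = (42 - 36)² = 6² = 36)
W(T) = 208 + T (W(T) = 7 + (T + 201) = 7 + (201 + T) = 208 + T)
l + W(A) = 36 + (208 - 6/11) = 36 + 2282/11 = 2678/11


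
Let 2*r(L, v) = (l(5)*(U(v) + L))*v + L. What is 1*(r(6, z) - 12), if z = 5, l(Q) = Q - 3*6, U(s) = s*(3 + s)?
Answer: -1504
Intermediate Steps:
l(Q) = -18 + Q (l(Q) = Q - 18 = -18 + Q)
r(L, v) = L/2 + v*(-13*L - 13*v*(3 + v))/2 (r(L, v) = (((-18 + 5)*(v*(3 + v) + L))*v + L)/2 = ((-13*(L + v*(3 + v)))*v + L)/2 = ((-13*L - 13*v*(3 + v))*v + L)/2 = (v*(-13*L - 13*v*(3 + v)) + L)/2 = (L + v*(-13*L - 13*v*(3 + v)))/2 = L/2 + v*(-13*L - 13*v*(3 + v))/2)
1*(r(6, z) - 12) = 1*(((½)*6 - 13/2*6*5 - 13/2*5²*(3 + 5)) - 12) = 1*((3 - 195 - 13/2*25*8) - 12) = 1*((3 - 195 - 1300) - 12) = 1*(-1492 - 12) = 1*(-1504) = -1504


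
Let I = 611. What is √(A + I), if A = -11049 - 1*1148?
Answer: I*√11586 ≈ 107.64*I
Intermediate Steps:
A = -12197 (A = -11049 - 1148 = -12197)
√(A + I) = √(-12197 + 611) = √(-11586) = I*√11586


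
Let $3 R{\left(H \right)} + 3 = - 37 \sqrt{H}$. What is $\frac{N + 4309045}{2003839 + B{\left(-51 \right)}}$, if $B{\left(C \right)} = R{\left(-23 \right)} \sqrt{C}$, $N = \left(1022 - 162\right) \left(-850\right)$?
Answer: $\frac{10734135}{6011517 + 37 \sqrt{1173} - 3 i \sqrt{51}} \approx 1.7852 + 6.361 \cdot 10^{-6} i$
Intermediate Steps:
$R{\left(H \right)} = -1 - \frac{37 \sqrt{H}}{3}$ ($R{\left(H \right)} = -1 + \frac{\left(-37\right) \sqrt{H}}{3} = -1 - \frac{37 \sqrt{H}}{3}$)
$N = -731000$ ($N = \left(1022 - 162\right) \left(-850\right) = 860 \left(-850\right) = -731000$)
$B{\left(C \right)} = \sqrt{C} \left(-1 - \frac{37 i \sqrt{23}}{3}\right)$ ($B{\left(C \right)} = \left(-1 - \frac{37 \sqrt{-23}}{3}\right) \sqrt{C} = \left(-1 - \frac{37 i \sqrt{23}}{3}\right) \sqrt{C} = \sqrt{C} \left(-1 - \frac{37 i \sqrt{23}}{3}\right)$)
$\frac{N + 4309045}{2003839 + B{\left(-51 \right)}} = \frac{-731000 + 4309045}{2003839 + \frac{\sqrt{-51} \left(-3 - 37 i \sqrt{23}\right)}{3}} = \frac{3578045}{2003839 + \frac{i \sqrt{51} \left(-3 - 37 i \sqrt{23}\right)}{3}}$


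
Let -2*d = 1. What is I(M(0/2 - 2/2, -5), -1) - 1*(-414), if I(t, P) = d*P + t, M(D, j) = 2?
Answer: 833/2 ≈ 416.50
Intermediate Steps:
d = -½ (d = -½*1 = -½ ≈ -0.50000)
I(t, P) = t - P/2 (I(t, P) = -P/2 + t = t - P/2)
I(M(0/2 - 2/2, -5), -1) - 1*(-414) = (2 - ½*(-1)) - 1*(-414) = (2 + ½) + 414 = 5/2 + 414 = 833/2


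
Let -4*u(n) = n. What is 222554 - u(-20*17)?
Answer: 222469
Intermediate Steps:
u(n) = -n/4
222554 - u(-20*17) = 222554 - (-1)*(-20*17)/4 = 222554 - (-1)*(-340)/4 = 222554 - 1*85 = 222554 - 85 = 222469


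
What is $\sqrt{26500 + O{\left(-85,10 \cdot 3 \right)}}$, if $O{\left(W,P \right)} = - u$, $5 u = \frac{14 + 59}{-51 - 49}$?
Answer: $\frac{\sqrt{66250365}}{50} \approx 162.79$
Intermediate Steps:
$u = - \frac{73}{500}$ ($u = \frac{\left(14 + 59\right) \frac{1}{-51 - 49}}{5} = \frac{73 \frac{1}{-100}}{5} = \frac{73 \left(- \frac{1}{100}\right)}{5} = \frac{1}{5} \left(- \frac{73}{100}\right) = - \frac{73}{500} \approx -0.146$)
$O{\left(W,P \right)} = \frac{73}{500}$ ($O{\left(W,P \right)} = \left(-1\right) \left(- \frac{73}{500}\right) = \frac{73}{500}$)
$\sqrt{26500 + O{\left(-85,10 \cdot 3 \right)}} = \sqrt{26500 + \frac{73}{500}} = \sqrt{\frac{13250073}{500}} = \frac{\sqrt{66250365}}{50}$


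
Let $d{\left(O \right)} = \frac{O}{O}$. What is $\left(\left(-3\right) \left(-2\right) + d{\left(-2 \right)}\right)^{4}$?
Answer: $2401$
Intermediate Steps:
$d{\left(O \right)} = 1$
$\left(\left(-3\right) \left(-2\right) + d{\left(-2 \right)}\right)^{4} = \left(\left(-3\right) \left(-2\right) + 1\right)^{4} = \left(6 + 1\right)^{4} = 7^{4} = 2401$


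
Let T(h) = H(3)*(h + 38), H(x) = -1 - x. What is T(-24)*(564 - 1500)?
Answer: 52416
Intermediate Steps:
T(h) = -152 - 4*h (T(h) = (-1 - 1*3)*(h + 38) = (-1 - 3)*(38 + h) = -4*(38 + h) = -152 - 4*h)
T(-24)*(564 - 1500) = (-152 - 4*(-24))*(564 - 1500) = (-152 + 96)*(-936) = -56*(-936) = 52416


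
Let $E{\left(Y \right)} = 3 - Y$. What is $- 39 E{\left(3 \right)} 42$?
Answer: $0$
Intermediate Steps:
$- 39 E{\left(3 \right)} 42 = - 39 \left(3 - 3\right) 42 = \left(-39\right) 0 \cdot 42 = 0 \cdot 42 = 0$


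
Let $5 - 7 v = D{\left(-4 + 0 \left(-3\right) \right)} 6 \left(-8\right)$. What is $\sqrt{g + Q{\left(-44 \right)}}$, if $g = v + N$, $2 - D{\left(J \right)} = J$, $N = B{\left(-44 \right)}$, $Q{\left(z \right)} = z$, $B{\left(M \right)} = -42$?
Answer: $\frac{i \sqrt{2163}}{7} \approx 6.644 i$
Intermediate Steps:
$N = -42$
$D{\left(J \right)} = 2 - J$
$v = \frac{293}{7}$ ($v = \frac{5}{7} - \frac{\left(2 - \left(-4 + 0 \left(-3\right)\right)\right) 6 \left(-8\right)}{7} = \frac{5}{7} - \frac{\left(2 - \left(-4 + 0\right)\right) 6 \left(-8\right)}{7} = \frac{5}{7} - \frac{\left(2 - -4\right) 6 \left(-8\right)}{7} = \frac{5}{7} - \frac{\left(2 + 4\right) 6 \left(-8\right)}{7} = \frac{5}{7} - \frac{6 \cdot 6 \left(-8\right)}{7} = \frac{5}{7} - \frac{36 \left(-8\right)}{7} = \frac{5}{7} - - \frac{288}{7} = \frac{5}{7} + \frac{288}{7} = \frac{293}{7} \approx 41.857$)
$g = - \frac{1}{7}$ ($g = \frac{293}{7} - 42 = - \frac{1}{7} \approx -0.14286$)
$\sqrt{g + Q{\left(-44 \right)}} = \sqrt{- \frac{1}{7} - 44} = \sqrt{- \frac{309}{7}} = \frac{i \sqrt{2163}}{7}$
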